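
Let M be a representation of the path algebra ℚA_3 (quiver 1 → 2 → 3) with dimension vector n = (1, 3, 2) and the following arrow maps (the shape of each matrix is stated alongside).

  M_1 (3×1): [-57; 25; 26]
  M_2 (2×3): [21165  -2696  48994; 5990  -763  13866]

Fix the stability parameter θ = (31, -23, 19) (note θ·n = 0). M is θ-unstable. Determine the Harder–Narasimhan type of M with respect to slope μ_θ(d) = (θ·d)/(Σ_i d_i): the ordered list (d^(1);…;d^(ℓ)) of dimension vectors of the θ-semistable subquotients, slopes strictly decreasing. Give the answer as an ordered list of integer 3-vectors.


Interval decomposition of M: I[1,3], I[2,2], I[2,3].
HN type (ℓ=3): μ^(1)=19; μ^(2)=4; μ^(3)=-23

((0, 0, 2); (1, 1, 0); (0, 2, 0))


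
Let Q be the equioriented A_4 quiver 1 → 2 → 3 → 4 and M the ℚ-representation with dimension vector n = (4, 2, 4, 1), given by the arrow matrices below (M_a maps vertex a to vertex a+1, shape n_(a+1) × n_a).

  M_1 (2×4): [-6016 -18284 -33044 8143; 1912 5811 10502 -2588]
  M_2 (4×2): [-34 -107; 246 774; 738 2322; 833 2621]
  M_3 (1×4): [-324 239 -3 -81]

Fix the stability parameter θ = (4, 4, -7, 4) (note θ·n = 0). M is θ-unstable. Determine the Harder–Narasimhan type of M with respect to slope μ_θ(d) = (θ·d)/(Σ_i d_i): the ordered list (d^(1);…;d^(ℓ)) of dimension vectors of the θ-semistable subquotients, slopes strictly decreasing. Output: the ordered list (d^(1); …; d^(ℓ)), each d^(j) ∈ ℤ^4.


Via rank(M_{q-1}∘⋯∘M_p): M ≅ I[1,1]^2, I[1,3], I[1,4], I[3,3]^2.
μ_θ-semistable layers: μ^(1)=4; μ^(2)=1/3; μ^(3)=-7

((2, 0, 0, 1); (2, 2, 2, 0); (0, 0, 2, 0))


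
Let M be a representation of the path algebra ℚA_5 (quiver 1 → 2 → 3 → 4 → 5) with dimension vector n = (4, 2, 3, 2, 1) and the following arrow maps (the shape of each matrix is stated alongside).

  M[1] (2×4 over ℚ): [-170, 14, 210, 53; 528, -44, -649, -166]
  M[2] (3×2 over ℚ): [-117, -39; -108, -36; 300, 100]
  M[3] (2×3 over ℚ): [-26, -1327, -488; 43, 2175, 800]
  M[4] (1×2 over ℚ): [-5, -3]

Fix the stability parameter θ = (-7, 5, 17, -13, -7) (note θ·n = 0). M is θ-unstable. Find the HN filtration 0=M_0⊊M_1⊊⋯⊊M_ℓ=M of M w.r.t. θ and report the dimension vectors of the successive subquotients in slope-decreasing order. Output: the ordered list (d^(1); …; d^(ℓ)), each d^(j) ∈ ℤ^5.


Interval decomposition of M: I[1,1]^2, I[1,2], I[1,5], I[3,3], I[3,4].
HN type (ℓ=5): μ^(1)=17; μ^(2)=5; μ^(3)=2; μ^(4)=1/2; μ^(5)=-7

((0, 0, 1, 0, 0); (0, 1, 0, 0, 0); (0, 0, 1, 1, 0); (0, 1, 1, 1, 1); (4, 0, 0, 0, 0))


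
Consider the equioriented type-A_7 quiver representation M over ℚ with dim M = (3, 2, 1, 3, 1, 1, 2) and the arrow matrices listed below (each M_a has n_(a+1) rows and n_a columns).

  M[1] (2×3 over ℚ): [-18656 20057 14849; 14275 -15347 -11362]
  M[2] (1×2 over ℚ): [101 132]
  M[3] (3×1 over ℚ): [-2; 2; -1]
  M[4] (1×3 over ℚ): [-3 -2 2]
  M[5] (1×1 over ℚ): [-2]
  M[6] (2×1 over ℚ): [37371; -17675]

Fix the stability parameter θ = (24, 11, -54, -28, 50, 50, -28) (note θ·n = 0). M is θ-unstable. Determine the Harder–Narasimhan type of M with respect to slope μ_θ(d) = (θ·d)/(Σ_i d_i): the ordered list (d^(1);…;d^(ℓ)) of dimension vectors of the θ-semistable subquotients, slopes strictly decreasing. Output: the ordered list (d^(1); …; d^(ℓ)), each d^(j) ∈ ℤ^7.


Interval decomposition of M: I[1,1], I[1,2], I[1,4], I[4,4], I[4,7], I[7,7].
HN type (ℓ=4): μ^(1)=24; μ^(2)=35/2; μ^(3)=-47/4; μ^(4)=-28

((1, 0, 0, 0, 1, 1, 1); (1, 1, 0, 0, 0, 0, 0); (1, 1, 1, 1, 0, 0, 0); (0, 0, 0, 2, 0, 0, 1))


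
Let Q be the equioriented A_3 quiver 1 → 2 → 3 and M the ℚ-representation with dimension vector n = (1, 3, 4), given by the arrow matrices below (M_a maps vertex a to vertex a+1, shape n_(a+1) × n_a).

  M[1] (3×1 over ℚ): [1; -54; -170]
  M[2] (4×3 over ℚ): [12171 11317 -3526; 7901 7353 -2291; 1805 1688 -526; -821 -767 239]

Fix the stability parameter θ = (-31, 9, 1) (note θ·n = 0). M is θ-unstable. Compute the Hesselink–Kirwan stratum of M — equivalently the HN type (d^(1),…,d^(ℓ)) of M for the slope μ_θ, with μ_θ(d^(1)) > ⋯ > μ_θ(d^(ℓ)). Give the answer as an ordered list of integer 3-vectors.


Interval decomposition of M: I[1,3], I[2,3]^2, I[3,3].
HN type (ℓ=3): μ^(1)=5; μ^(2)=1; μ^(3)=-31

((0, 3, 3); (0, 0, 1); (1, 0, 0))


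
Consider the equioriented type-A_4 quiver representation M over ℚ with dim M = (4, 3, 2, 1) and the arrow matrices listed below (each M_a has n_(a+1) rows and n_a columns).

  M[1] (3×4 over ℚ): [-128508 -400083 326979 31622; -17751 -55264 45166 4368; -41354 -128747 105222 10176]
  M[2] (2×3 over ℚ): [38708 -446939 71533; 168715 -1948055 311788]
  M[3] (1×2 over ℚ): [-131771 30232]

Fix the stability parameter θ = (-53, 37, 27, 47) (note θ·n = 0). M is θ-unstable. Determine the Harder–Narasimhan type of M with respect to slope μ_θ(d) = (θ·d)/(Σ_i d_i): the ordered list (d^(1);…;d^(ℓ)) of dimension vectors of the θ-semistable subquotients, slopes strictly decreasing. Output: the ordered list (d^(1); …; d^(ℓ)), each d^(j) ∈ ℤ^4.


Barcode: M ≅ I[1,1], I[1,2], I[1,3], I[1,4]. HN layers by μ_θ (4 steps, strictly decreasing):
  μ^(1)=47; μ^(2)=37; μ^(3)=32; μ^(4)=-53

((0, 0, 0, 1); (0, 1, 0, 0); (0, 2, 2, 0); (4, 0, 0, 0))


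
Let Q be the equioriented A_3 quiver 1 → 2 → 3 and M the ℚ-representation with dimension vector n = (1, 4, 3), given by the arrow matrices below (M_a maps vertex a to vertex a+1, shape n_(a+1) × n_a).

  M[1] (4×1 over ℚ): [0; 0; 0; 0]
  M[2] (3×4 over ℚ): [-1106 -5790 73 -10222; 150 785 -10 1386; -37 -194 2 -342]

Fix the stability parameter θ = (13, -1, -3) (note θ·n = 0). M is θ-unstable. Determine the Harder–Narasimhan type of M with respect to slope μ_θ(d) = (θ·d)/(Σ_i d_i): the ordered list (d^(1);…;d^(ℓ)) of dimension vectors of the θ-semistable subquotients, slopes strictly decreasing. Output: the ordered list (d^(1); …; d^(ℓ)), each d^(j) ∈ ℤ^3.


Via rank(M_{q-1}∘⋯∘M_p): M ≅ I[1,1], I[2,2], I[2,3]^3.
μ_θ-semistable layers: μ^(1)=13; μ^(2)=-1; μ^(3)=-2

((1, 0, 0); (0, 1, 0); (0, 3, 3))


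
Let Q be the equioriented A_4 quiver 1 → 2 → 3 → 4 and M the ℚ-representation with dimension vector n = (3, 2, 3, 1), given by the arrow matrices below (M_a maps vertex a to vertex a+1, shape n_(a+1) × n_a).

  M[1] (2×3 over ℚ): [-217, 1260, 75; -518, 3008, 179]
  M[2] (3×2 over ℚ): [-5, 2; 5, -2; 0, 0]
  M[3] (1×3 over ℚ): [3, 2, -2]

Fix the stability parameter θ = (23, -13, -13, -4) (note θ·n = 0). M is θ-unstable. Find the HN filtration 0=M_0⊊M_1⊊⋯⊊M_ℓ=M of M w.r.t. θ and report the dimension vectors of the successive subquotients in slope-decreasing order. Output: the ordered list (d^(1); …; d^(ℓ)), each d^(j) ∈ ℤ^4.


Via rank(M_{q-1}∘⋯∘M_p): M ≅ I[1,1], I[1,2], I[1,4], I[3,3]^2.
μ_θ-semistable layers: μ^(1)=23; μ^(2)=5; μ^(3)=-7/4; μ^(4)=-13

((1, 0, 0, 0); (1, 1, 0, 0); (1, 1, 1, 1); (0, 0, 2, 0))


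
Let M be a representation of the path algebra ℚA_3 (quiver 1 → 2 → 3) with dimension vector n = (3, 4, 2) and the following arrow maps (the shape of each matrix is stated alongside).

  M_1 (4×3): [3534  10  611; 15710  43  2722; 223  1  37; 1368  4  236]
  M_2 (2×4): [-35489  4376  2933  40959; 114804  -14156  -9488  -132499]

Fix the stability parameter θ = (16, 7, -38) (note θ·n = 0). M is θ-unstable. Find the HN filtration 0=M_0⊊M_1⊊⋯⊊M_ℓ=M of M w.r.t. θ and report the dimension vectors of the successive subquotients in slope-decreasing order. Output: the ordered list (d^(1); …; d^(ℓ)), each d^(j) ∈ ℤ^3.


Interval decomposition of M: I[1,2]^2, I[1,3], I[2,3].
HN type (ℓ=3): μ^(1)=23/2; μ^(2)=-5; μ^(3)=-31/2

((2, 2, 0); (1, 1, 1); (0, 1, 1))


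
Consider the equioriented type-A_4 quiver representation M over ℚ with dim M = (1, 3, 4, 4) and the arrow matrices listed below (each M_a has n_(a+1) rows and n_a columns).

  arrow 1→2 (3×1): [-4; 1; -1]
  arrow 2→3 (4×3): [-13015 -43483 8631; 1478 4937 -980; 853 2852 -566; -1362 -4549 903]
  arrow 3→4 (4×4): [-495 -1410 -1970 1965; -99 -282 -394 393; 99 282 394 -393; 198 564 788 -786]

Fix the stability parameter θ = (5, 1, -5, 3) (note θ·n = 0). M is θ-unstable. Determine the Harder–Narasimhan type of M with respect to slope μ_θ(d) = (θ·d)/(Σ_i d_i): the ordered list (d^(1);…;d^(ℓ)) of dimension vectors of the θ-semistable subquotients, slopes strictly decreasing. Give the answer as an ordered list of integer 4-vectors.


Barcode: M ≅ I[1,3], I[2,3], I[2,4], I[3,3], I[4,4]^3. HN layers by μ_θ (4 steps, strictly decreasing):
  μ^(1)=3; μ^(2)=1/3; μ^(3)=-2; μ^(4)=-5

((0, 0, 0, 4); (1, 1, 1, 0); (0, 2, 2, 0); (0, 0, 1, 0))


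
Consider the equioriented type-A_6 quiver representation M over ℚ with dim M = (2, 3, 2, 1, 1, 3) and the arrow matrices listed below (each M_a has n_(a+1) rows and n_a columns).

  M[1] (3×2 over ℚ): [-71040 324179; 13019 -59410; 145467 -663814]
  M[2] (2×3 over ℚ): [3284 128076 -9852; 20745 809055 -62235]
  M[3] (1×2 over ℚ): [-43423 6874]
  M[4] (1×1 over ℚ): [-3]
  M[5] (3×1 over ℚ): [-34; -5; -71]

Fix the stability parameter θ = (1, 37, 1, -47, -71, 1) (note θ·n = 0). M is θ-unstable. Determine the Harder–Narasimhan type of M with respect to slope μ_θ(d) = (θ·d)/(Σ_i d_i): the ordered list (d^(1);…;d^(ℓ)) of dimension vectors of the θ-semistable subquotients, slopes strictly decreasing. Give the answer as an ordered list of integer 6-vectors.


Via rank(M_{q-1}∘⋯∘M_p): M ≅ I[1,2], I[1,6], I[2,2], I[3,3], I[6,6]^2.
μ_θ-semistable layers: μ^(1)=37; μ^(2)=1; μ^(3)=-79/5

((0, 2, 0, 0, 0, 0); (1, 0, 1, 0, 0, 3); (1, 1, 1, 1, 1, 0))


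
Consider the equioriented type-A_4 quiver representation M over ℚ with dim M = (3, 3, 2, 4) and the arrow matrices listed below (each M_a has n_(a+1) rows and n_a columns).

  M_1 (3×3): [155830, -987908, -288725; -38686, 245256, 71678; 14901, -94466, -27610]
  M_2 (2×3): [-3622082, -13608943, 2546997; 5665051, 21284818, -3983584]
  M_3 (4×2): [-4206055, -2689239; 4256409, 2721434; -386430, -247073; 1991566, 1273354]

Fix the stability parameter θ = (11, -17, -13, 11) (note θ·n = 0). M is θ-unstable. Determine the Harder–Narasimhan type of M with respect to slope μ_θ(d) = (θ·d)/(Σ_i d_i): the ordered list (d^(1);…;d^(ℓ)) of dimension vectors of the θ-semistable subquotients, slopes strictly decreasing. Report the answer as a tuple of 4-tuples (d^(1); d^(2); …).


Via rank(M_{q-1}∘⋯∘M_p): M ≅ I[1,2], I[1,4]^2, I[4,4]^2.
μ_θ-semistable layers: μ^(1)=11; μ^(2)=-3; μ^(3)=-19/3

((0, 0, 0, 4); (1, 1, 0, 0); (2, 2, 2, 0))


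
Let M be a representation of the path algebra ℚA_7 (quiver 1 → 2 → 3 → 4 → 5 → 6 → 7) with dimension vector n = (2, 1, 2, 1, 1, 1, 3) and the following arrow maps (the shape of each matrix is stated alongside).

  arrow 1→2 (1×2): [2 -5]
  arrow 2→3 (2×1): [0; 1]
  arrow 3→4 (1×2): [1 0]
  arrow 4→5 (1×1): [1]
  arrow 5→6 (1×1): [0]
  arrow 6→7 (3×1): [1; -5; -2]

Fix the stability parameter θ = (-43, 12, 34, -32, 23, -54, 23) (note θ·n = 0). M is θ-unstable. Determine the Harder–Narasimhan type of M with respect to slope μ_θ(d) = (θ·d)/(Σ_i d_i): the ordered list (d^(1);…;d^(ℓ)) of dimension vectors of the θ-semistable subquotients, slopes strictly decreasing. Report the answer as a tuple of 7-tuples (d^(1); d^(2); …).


Via rank(M_{q-1}∘⋯∘M_p): M ≅ I[1,1], I[1,3], I[3,5], I[6,7], I[7,7]^2.
μ_θ-semistable layers: μ^(1)=34; μ^(2)=23; μ^(3)=12; μ^(4)=1; μ^(5)=-43; μ^(6)=-54

((0, 0, 1, 0, 0, 0, 0); (0, 0, 0, 0, 1, 0, 3); (0, 1, 0, 0, 0, 0, 0); (0, 0, 1, 1, 0, 0, 0); (2, 0, 0, 0, 0, 0, 0); (0, 0, 0, 0, 0, 1, 0))


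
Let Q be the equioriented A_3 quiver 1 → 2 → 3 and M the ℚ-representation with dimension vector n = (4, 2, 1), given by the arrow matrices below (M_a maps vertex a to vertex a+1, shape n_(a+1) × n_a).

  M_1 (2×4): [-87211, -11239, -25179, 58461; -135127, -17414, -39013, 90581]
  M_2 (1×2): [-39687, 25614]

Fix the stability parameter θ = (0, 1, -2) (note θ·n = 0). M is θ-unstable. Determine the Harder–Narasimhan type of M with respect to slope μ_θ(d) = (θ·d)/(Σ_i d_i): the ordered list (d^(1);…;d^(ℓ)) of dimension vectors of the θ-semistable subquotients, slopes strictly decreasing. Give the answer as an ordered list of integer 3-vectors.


Barcode: M ≅ I[1,1]^2, I[1,2], I[1,3]. HN layers by μ_θ (3 steps, strictly decreasing):
  μ^(1)=1; μ^(2)=0; μ^(3)=-1/3

((0, 1, 0); (3, 0, 0); (1, 1, 1))


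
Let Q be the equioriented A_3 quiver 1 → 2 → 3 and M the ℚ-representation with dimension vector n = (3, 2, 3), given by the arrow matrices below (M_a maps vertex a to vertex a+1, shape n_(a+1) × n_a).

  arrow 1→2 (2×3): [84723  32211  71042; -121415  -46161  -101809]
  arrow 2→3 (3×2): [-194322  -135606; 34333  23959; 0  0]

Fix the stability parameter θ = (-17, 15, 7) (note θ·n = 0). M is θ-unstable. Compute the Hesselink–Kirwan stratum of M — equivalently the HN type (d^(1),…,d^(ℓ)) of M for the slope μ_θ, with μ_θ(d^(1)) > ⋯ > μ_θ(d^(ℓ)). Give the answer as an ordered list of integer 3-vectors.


Barcode: M ≅ I[1,1], I[1,2], I[1,3], I[3,3]^2. HN layers by μ_θ (4 steps, strictly decreasing):
  μ^(1)=15; μ^(2)=11; μ^(3)=7; μ^(4)=-17

((0, 1, 0); (0, 1, 1); (0, 0, 2); (3, 0, 0))


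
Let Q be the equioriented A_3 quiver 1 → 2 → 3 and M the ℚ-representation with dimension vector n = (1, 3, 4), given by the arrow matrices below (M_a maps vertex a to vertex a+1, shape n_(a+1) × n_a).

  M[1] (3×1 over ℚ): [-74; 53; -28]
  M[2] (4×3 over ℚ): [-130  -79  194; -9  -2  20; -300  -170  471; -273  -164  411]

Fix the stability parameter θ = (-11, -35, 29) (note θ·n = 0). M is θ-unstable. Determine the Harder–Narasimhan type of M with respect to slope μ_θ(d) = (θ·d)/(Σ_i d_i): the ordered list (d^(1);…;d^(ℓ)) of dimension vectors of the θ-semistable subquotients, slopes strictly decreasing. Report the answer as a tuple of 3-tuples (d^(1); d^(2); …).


Interval decomposition of M: I[1,3], I[2,3]^2, I[3,3].
HN type (ℓ=3): μ^(1)=29; μ^(2)=-23; μ^(3)=-35

((0, 0, 4); (1, 1, 0); (0, 2, 0))


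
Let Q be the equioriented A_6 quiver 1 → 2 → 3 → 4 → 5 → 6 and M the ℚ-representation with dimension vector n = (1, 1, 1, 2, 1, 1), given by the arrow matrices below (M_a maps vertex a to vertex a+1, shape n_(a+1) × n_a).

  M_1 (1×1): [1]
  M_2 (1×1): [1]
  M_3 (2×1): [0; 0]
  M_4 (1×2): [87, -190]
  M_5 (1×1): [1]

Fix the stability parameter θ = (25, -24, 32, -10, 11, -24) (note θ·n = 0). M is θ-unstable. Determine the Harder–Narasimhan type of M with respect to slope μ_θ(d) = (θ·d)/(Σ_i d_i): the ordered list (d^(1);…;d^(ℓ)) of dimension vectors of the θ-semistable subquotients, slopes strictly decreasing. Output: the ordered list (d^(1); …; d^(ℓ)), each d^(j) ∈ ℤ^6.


Via rank(M_{q-1}∘⋯∘M_p): M ≅ I[1,3], I[4,4], I[4,6].
μ_θ-semistable layers: μ^(1)=32; μ^(2)=1/2; μ^(3)=-13/2; μ^(4)=-10

((0, 0, 1, 0, 0, 0); (1, 1, 0, 0, 0, 0); (0, 0, 0, 0, 1, 1); (0, 0, 0, 2, 0, 0))


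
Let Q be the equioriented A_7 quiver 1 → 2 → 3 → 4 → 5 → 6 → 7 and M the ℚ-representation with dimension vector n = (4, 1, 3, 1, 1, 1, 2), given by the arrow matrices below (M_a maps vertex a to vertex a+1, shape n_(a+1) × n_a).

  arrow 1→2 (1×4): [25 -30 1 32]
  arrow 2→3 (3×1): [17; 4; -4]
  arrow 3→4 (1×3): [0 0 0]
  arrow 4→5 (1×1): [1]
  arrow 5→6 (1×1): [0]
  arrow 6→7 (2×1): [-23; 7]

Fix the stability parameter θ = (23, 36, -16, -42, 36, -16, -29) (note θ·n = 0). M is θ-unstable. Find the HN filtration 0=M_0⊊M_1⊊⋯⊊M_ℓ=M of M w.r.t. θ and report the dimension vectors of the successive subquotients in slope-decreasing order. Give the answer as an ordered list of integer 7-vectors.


Via rank(M_{q-1}∘⋯∘M_p): M ≅ I[1,1]^3, I[1,3], I[3,3]^2, I[4,5], I[6,7], I[7,7].
μ_θ-semistable layers: μ^(1)=36; μ^(2)=23; μ^(3)=43/3; μ^(4)=-16; μ^(5)=-45/2; μ^(6)=-29; μ^(7)=-42

((0, 0, 0, 0, 1, 0, 0); (3, 0, 0, 0, 0, 0, 0); (1, 1, 1, 0, 0, 0, 0); (0, 0, 2, 0, 0, 0, 0); (0, 0, 0, 0, 0, 1, 1); (0, 0, 0, 0, 0, 0, 1); (0, 0, 0, 1, 0, 0, 0))


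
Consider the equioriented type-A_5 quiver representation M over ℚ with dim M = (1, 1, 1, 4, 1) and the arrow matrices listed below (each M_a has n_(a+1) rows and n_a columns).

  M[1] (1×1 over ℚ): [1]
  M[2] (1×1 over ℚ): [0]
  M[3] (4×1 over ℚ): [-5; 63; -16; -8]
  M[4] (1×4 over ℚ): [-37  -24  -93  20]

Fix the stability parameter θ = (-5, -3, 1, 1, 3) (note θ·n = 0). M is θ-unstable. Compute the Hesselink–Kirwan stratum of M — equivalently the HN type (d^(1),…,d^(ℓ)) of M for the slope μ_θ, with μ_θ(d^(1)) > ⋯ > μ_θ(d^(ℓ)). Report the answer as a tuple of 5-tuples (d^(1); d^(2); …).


Interval decomposition of M: I[1,2], I[3,5], I[4,4]^3.
HN type (ℓ=4): μ^(1)=3; μ^(2)=1; μ^(3)=-3; μ^(4)=-5

((0, 0, 0, 0, 1); (0, 0, 1, 4, 0); (0, 1, 0, 0, 0); (1, 0, 0, 0, 0))


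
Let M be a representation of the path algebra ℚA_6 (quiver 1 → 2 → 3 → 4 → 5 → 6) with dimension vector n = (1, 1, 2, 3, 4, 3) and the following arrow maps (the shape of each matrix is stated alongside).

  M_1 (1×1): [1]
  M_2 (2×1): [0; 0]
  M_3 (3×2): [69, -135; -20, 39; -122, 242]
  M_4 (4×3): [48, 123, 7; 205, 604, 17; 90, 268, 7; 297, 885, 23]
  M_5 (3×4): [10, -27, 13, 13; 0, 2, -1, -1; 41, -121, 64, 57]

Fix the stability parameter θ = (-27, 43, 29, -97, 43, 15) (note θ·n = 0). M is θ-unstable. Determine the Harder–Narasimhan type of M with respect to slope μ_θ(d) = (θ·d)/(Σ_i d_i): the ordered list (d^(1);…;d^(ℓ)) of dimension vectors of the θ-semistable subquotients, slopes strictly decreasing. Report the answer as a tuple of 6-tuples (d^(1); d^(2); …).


Via rank(M_{q-1}∘⋯∘M_p): M ≅ I[1,2], I[3,6]^2, I[4,6], I[5,5].
μ_θ-semistable layers: μ^(1)=43; μ^(2)=29; μ^(3)=-27; μ^(4)=-34; μ^(5)=-97

((0, 1, 0, 0, 1, 0); (0, 0, 0, 0, 3, 3); (1, 0, 0, 0, 0, 0); (0, 0, 2, 2, 0, 0); (0, 0, 0, 1, 0, 0))


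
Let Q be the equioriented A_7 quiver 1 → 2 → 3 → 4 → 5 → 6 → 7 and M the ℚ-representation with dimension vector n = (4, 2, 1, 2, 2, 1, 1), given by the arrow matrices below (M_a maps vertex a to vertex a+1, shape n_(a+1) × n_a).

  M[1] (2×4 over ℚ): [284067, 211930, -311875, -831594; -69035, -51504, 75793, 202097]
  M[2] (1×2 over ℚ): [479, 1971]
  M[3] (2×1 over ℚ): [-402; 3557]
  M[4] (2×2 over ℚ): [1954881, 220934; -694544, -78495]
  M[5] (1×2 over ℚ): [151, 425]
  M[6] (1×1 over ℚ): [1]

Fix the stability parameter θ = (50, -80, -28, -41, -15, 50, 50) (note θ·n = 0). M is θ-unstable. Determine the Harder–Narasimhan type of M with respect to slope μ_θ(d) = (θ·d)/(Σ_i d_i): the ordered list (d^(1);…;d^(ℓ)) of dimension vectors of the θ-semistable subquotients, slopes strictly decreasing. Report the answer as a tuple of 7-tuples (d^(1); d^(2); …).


Interval decomposition of M: I[1,1]^2, I[1,2], I[1,7], I[4,5].
HN type (ℓ=4): μ^(1)=50; μ^(2)=-15; μ^(3)=-99/4; μ^(4)=-41

((2, 0, 0, 0, 0, 1, 1); (1, 1, 0, 0, 2, 0, 0); (1, 1, 1, 1, 0, 0, 0); (0, 0, 0, 1, 0, 0, 0))


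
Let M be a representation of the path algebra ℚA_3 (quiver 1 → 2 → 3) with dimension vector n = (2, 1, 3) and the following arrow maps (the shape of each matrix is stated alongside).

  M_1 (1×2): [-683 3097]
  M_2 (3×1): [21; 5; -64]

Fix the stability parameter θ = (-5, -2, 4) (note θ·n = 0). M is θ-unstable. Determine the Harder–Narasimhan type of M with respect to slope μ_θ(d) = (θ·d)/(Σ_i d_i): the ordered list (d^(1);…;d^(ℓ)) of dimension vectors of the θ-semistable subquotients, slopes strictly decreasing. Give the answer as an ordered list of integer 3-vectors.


Barcode: M ≅ I[1,1], I[1,3], I[3,3]^2. HN layers by μ_θ (3 steps, strictly decreasing):
  μ^(1)=4; μ^(2)=-2; μ^(3)=-5

((0, 0, 3); (0, 1, 0); (2, 0, 0))


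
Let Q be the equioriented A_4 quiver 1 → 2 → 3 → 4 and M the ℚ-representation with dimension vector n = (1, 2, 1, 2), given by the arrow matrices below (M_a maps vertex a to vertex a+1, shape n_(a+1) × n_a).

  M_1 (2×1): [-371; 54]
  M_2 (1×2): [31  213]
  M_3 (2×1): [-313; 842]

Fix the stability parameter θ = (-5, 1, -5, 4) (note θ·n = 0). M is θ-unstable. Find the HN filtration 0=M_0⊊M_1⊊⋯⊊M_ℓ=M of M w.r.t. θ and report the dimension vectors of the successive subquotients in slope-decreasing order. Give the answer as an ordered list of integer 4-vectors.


Barcode: M ≅ I[1,4], I[2,2], I[4,4]. HN layers by μ_θ (4 steps, strictly decreasing):
  μ^(1)=4; μ^(2)=1; μ^(3)=-2; μ^(4)=-5

((0, 0, 0, 2); (0, 1, 0, 0); (0, 1, 1, 0); (1, 0, 0, 0))


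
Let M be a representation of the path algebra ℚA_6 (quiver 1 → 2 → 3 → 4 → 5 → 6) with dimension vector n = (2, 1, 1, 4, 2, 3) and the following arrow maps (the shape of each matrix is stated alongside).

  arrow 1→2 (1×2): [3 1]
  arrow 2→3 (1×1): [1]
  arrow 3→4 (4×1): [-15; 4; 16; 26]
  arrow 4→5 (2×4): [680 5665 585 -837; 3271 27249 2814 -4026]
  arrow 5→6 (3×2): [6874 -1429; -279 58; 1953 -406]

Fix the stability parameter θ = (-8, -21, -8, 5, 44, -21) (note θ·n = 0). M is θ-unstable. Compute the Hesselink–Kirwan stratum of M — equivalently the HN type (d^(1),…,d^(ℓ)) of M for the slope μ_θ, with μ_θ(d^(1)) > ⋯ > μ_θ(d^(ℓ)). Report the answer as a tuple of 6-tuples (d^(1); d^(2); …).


Barcode: M ≅ I[1,1], I[1,6], I[4,4]^2, I[4,6], I[6,6]. HN layers by μ_θ (5 steps, strictly decreasing):
  μ^(1)=23/2; μ^(2)=5; μ^(3)=-8; μ^(4)=-29/2; μ^(5)=-21

((0, 0, 0, 0, 2, 2); (0, 0, 0, 4, 0, 0); (1, 0, 1, 0, 0, 0); (1, 1, 0, 0, 0, 0); (0, 0, 0, 0, 0, 1))


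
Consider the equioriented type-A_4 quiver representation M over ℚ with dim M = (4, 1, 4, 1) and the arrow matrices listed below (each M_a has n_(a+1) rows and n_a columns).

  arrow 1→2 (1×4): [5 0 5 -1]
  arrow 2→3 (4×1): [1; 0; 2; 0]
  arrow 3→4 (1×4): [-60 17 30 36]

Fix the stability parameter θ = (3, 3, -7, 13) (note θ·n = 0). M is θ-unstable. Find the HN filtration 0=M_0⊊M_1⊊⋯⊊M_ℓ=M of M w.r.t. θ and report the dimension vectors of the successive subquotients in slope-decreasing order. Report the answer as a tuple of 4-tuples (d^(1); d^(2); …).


Interval decomposition of M: I[1,1]^3, I[1,3], I[3,3]^2, I[3,4].
HN type (ℓ=4): μ^(1)=13; μ^(2)=3; μ^(3)=-1/3; μ^(4)=-7

((0, 0, 0, 1); (3, 0, 0, 0); (1, 1, 1, 0); (0, 0, 3, 0))


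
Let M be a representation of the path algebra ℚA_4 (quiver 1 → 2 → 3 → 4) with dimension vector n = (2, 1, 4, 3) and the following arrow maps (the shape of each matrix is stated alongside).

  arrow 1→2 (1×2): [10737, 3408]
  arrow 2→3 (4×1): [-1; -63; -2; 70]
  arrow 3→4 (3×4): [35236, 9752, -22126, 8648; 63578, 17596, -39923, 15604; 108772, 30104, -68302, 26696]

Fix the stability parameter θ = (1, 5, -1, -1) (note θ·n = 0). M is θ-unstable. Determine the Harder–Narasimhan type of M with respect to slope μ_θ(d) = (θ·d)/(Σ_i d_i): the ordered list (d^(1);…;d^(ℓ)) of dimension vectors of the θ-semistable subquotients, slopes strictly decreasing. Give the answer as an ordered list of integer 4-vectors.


Via rank(M_{q-1}∘⋯∘M_p): M ≅ I[1,1], I[1,3], I[3,3]^2, I[3,4], I[4,4]^2.
μ_θ-semistable layers: μ^(1)=2; μ^(2)=1; μ^(3)=-1

((0, 1, 1, 0); (2, 0, 0, 0); (0, 0, 3, 3))


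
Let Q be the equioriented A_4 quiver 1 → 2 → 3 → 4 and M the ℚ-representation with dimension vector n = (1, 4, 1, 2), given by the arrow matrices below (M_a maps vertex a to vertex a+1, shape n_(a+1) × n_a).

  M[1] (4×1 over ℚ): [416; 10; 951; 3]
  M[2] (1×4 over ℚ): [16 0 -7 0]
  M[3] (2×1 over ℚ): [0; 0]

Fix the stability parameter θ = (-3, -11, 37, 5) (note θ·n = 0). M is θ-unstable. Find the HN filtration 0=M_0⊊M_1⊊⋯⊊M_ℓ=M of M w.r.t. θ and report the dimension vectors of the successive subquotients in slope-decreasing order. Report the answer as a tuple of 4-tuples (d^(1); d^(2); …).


Interval decomposition of M: I[1,3], I[2,2]^3, I[4,4]^2.
HN type (ℓ=4): μ^(1)=37; μ^(2)=5; μ^(3)=-7; μ^(4)=-11

((0, 0, 1, 0); (0, 0, 0, 2); (1, 1, 0, 0); (0, 3, 0, 0))


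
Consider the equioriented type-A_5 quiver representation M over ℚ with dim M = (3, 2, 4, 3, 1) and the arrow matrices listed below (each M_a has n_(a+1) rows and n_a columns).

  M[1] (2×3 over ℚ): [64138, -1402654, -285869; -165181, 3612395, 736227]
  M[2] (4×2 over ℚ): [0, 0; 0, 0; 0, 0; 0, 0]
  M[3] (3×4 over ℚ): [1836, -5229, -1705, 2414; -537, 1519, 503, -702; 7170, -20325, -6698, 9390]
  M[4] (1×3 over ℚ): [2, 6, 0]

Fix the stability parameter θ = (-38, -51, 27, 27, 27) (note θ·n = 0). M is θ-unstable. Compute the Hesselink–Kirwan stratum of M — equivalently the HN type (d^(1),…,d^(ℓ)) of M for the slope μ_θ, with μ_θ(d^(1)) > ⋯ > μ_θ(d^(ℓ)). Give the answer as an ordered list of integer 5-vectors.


Barcode: M ≅ I[1,1], I[1,2]^2, I[3,3], I[3,4]^2, I[3,5]. HN layers by μ_θ (3 steps, strictly decreasing):
  μ^(1)=27; μ^(2)=-38; μ^(3)=-89/2

((0, 0, 4, 3, 1); (1, 0, 0, 0, 0); (2, 2, 0, 0, 0))


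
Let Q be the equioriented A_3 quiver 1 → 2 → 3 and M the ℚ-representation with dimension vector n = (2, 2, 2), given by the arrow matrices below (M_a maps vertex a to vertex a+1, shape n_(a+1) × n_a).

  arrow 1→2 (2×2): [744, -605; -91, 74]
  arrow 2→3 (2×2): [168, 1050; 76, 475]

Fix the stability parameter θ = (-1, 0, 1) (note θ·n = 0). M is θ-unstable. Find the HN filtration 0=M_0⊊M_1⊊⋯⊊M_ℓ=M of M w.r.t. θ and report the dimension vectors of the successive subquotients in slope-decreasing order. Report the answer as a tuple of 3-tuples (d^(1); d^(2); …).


Interval decomposition of M: I[1,2], I[1,3], I[3,3].
HN type (ℓ=3): μ^(1)=1; μ^(2)=0; μ^(3)=-1

((0, 0, 2); (0, 2, 0); (2, 0, 0))


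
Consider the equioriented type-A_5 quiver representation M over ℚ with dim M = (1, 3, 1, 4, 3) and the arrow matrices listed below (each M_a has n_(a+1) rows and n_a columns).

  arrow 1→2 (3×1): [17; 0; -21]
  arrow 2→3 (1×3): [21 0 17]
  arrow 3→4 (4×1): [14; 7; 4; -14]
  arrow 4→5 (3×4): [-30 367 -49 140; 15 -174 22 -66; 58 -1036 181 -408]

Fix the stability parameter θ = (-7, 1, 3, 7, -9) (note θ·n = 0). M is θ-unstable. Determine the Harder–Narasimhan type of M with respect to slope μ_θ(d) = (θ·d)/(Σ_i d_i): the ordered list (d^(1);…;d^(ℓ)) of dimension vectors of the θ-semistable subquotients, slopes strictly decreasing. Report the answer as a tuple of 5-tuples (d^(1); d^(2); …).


Via rank(M_{q-1}∘⋯∘M_p): M ≅ I[1,2], I[2,2], I[2,5], I[4,4], I[4,5]^2.
μ_θ-semistable layers: μ^(1)=7; μ^(2)=1; μ^(3)=1/2; μ^(4)=-1; μ^(5)=-7

((0, 0, 0, 1, 0); (0, 2, 0, 0, 0); (0, 1, 1, 1, 1); (0, 0, 0, 2, 2); (1, 0, 0, 0, 0))


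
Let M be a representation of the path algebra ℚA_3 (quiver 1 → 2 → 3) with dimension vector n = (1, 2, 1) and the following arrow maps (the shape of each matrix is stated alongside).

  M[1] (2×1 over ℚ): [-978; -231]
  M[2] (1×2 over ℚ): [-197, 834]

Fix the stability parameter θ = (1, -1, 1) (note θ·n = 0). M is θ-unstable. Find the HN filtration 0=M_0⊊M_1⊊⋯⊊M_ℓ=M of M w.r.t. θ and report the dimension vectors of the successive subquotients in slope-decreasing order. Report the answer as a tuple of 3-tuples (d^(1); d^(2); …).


Barcode: M ≅ I[1,3], I[2,2]. HN layers by μ_θ (3 steps, strictly decreasing):
  μ^(1)=1; μ^(2)=0; μ^(3)=-1

((0, 0, 1); (1, 1, 0); (0, 1, 0))


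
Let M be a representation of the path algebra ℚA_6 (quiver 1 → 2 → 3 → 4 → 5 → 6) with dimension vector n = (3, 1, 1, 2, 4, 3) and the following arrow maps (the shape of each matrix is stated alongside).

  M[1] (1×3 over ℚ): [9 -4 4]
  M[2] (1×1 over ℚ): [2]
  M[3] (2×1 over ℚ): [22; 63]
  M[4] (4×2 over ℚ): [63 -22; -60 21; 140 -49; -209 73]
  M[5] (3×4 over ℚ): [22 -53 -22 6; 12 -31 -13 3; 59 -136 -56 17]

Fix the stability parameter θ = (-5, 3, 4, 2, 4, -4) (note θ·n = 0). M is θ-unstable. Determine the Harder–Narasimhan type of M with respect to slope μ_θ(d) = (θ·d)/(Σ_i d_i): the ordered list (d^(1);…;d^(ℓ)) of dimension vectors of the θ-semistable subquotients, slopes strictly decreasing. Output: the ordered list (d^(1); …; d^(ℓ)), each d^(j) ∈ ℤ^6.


Via rank(M_{q-1}∘⋯∘M_p): M ≅ I[1,1]^2, I[1,6], I[4,6], I[5,5], I[5,6].
μ_θ-semistable layers: μ^(1)=4; μ^(2)=9/5; μ^(3)=2/3; μ^(4)=0; μ^(5)=-5

((0, 0, 0, 0, 1, 0); (0, 1, 1, 1, 1, 1); (0, 0, 0, 1, 1, 1); (0, 0, 0, 0, 1, 1); (3, 0, 0, 0, 0, 0))


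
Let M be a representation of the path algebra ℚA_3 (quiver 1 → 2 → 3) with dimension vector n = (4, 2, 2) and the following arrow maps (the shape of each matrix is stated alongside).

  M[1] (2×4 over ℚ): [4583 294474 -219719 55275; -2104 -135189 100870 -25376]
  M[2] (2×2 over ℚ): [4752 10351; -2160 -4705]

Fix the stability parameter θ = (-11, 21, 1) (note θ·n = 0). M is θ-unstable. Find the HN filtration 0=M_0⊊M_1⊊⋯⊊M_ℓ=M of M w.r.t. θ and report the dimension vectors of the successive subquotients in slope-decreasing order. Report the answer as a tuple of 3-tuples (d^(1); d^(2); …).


Via rank(M_{q-1}∘⋯∘M_p): M ≅ I[1,1]^2, I[1,2], I[1,3], I[3,3].
μ_θ-semistable layers: μ^(1)=21; μ^(2)=11; μ^(3)=1; μ^(4)=-11

((0, 1, 0); (0, 1, 1); (0, 0, 1); (4, 0, 0))


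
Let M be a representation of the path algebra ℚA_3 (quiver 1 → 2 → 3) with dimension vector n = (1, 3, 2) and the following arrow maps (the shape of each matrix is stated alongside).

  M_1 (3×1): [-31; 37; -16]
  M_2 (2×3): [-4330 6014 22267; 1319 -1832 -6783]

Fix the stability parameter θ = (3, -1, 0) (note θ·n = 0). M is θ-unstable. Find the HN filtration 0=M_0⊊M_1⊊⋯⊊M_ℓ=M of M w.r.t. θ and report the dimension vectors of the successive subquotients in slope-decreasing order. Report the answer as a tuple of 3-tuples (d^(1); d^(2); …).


Interval decomposition of M: I[1,3], I[2,2], I[2,3].
HN type (ℓ=3): μ^(1)=2/3; μ^(2)=0; μ^(3)=-1

((1, 1, 1); (0, 0, 1); (0, 2, 0))


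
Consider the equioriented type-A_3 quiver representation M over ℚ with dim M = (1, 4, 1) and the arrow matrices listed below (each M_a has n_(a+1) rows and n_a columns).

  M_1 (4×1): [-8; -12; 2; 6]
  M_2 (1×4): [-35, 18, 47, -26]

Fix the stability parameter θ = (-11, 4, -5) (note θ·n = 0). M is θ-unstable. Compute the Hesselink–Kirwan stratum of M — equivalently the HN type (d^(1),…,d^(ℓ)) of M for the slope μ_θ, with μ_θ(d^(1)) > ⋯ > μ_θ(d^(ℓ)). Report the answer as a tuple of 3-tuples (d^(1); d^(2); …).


Via rank(M_{q-1}∘⋯∘M_p): M ≅ I[1,3], I[2,2]^3.
μ_θ-semistable layers: μ^(1)=4; μ^(2)=-1/2; μ^(3)=-11

((0, 3, 0); (0, 1, 1); (1, 0, 0))


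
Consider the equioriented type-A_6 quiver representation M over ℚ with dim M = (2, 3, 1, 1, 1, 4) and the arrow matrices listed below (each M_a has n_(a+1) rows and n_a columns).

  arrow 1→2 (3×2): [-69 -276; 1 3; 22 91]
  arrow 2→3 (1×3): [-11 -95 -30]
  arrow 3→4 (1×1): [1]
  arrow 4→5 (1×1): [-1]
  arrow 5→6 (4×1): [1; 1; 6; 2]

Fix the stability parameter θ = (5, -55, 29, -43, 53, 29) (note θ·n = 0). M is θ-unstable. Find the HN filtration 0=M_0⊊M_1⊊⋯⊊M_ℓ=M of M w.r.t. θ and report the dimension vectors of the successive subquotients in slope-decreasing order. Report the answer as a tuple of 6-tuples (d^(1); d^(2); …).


Via rank(M_{q-1}∘⋯∘M_p): M ≅ I[1,2], I[1,6], I[2,2], I[6,6]^3.
μ_θ-semistable layers: μ^(1)=41; μ^(2)=29; μ^(3)=-7; μ^(4)=-25; μ^(5)=-55

((0, 0, 0, 0, 1, 1); (0, 0, 0, 0, 0, 3); (0, 0, 1, 1, 0, 0); (2, 2, 0, 0, 0, 0); (0, 1, 0, 0, 0, 0))


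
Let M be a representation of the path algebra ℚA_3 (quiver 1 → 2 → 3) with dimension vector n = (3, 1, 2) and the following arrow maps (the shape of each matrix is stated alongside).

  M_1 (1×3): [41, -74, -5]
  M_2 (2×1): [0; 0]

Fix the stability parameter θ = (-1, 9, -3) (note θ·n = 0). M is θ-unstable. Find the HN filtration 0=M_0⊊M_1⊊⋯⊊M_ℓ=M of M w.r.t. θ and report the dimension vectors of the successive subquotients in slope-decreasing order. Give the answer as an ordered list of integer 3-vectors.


Via rank(M_{q-1}∘⋯∘M_p): M ≅ I[1,1]^2, I[1,2], I[3,3]^2.
μ_θ-semistable layers: μ^(1)=9; μ^(2)=-1; μ^(3)=-3

((0, 1, 0); (3, 0, 0); (0, 0, 2))


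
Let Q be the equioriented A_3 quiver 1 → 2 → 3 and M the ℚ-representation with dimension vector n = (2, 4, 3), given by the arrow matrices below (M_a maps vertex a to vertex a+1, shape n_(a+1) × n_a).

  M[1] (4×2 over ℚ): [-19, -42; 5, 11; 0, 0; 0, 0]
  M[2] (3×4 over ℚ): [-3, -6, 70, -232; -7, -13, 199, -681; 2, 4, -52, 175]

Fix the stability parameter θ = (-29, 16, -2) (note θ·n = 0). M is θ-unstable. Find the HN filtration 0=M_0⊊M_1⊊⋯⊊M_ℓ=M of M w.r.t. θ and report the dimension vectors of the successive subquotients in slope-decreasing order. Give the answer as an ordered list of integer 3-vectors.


Via rank(M_{q-1}∘⋯∘M_p): M ≅ I[1,3]^2, I[2,2], I[2,3].
μ_θ-semistable layers: μ^(1)=16; μ^(2)=7; μ^(3)=-29

((0, 1, 0); (0, 3, 3); (2, 0, 0))


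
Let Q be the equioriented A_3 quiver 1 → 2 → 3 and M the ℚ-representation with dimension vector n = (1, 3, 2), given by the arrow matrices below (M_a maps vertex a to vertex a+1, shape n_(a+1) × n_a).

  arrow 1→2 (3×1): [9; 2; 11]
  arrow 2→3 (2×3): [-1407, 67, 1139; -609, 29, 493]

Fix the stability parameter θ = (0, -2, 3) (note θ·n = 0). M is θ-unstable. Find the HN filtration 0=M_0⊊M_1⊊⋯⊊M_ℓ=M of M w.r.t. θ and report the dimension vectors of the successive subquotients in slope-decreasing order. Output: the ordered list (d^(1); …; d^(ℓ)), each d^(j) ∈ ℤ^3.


Barcode: M ≅ I[1,2], I[2,2], I[2,3], I[3,3]. HN layers by μ_θ (3 steps, strictly decreasing):
  μ^(1)=3; μ^(2)=-1; μ^(3)=-2

((0, 0, 2); (1, 1, 0); (0, 2, 0))


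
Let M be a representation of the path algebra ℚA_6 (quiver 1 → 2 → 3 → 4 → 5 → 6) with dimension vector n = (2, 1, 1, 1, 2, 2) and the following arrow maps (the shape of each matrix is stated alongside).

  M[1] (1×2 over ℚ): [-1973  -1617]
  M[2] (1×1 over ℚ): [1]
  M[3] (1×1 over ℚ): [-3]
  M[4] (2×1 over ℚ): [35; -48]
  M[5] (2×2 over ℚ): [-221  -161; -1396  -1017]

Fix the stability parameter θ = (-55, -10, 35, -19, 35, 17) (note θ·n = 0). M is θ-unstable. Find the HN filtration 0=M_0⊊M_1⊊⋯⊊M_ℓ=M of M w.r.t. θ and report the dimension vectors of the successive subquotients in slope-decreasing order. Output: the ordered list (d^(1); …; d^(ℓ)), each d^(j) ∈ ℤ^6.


Barcode: M ≅ I[1,1], I[1,6], I[5,6]. HN layers by μ_θ (4 steps, strictly decreasing):
  μ^(1)=26; μ^(2)=8; μ^(3)=-10; μ^(4)=-55

((0, 0, 0, 0, 2, 2); (0, 0, 1, 1, 0, 0); (0, 1, 0, 0, 0, 0); (2, 0, 0, 0, 0, 0))


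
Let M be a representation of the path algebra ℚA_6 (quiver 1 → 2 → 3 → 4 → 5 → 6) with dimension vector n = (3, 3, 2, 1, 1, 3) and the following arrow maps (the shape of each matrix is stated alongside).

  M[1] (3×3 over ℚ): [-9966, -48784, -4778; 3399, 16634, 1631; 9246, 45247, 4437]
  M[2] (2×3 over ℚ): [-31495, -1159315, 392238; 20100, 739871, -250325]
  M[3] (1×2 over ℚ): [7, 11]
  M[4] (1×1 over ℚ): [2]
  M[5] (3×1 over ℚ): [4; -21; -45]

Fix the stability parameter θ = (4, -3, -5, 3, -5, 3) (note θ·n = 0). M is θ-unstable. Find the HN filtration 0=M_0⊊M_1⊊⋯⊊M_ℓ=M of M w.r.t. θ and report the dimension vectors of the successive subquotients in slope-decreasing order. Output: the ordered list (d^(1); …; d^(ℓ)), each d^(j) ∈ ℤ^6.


Interval decomposition of M: I[1,1], I[1,3], I[1,6], I[2,2], I[6,6]^2.
HN type (ℓ=5): μ^(1)=4; μ^(2)=3; μ^(3)=-1; μ^(4)=-4/3; μ^(5)=-3

((1, 0, 0, 0, 0, 0); (0, 0, 0, 0, 0, 3); (0, 0, 0, 1, 1, 0); (2, 2, 2, 0, 0, 0); (0, 1, 0, 0, 0, 0))


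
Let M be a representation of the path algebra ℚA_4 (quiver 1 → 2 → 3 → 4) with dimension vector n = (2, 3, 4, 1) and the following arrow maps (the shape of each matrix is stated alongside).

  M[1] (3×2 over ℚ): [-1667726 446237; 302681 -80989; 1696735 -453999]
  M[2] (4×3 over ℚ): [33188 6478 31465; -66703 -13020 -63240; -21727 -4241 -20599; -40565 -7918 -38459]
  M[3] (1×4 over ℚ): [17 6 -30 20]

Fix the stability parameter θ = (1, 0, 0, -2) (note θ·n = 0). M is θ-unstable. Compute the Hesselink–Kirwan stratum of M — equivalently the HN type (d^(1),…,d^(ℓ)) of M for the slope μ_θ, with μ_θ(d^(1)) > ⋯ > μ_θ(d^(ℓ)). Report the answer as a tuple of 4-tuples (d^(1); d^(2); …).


Via rank(M_{q-1}∘⋯∘M_p): M ≅ I[1,3], I[1,4], I[2,3], I[3,3].
μ_θ-semistable layers: μ^(1)=1/3; μ^(2)=0; μ^(3)=-1/4

((1, 1, 1, 0); (0, 1, 2, 0); (1, 1, 1, 1))


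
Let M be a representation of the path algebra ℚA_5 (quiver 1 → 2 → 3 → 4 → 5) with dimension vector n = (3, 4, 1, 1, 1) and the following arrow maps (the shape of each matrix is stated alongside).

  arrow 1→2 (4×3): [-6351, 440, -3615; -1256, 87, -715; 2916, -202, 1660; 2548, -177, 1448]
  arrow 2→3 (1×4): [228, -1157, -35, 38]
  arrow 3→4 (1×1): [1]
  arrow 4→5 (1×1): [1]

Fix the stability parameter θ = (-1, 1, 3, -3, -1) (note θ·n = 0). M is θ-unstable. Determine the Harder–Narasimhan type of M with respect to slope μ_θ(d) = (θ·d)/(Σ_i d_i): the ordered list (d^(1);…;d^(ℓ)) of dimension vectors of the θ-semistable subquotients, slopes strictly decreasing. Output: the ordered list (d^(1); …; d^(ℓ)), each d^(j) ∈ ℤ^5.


Via rank(M_{q-1}∘⋯∘M_p): M ≅ I[1,2]^2, I[1,5], I[2,2].
μ_θ-semistable layers: μ^(1)=1; μ^(2)=0; μ^(3)=-1

((0, 3, 0, 0, 0); (0, 1, 1, 1, 1); (3, 0, 0, 0, 0))


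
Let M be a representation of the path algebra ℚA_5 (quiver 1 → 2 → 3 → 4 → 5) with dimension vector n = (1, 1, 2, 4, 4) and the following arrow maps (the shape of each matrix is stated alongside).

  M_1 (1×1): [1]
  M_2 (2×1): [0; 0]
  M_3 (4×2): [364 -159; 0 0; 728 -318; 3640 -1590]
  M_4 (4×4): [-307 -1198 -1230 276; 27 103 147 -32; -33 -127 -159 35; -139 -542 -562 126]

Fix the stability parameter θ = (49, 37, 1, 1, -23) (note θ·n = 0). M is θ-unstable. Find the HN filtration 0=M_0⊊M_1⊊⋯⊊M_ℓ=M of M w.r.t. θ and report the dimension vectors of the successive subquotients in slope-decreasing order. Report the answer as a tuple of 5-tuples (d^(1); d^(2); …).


Via rank(M_{q-1}∘⋯∘M_p): M ≅ I[1,2], I[3,3], I[3,5], I[4,5]^3.
μ_θ-semistable layers: μ^(1)=43; μ^(2)=1; μ^(3)=-7; μ^(4)=-11

((1, 1, 0, 0, 0); (0, 0, 1, 0, 0); (0, 0, 1, 1, 1); (0, 0, 0, 3, 3))


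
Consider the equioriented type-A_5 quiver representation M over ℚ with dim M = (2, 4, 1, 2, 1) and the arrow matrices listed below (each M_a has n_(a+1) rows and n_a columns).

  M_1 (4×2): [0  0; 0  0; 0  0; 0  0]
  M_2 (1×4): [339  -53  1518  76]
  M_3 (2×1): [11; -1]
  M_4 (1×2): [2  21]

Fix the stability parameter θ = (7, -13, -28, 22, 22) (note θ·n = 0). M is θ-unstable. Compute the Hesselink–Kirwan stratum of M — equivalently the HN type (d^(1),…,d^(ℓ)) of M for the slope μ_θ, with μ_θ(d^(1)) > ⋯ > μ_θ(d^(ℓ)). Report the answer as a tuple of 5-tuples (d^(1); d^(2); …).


Barcode: M ≅ I[1,1]^2, I[2,2]^3, I[2,5], I[4,4]. HN layers by μ_θ (4 steps, strictly decreasing):
  μ^(1)=22; μ^(2)=7; μ^(3)=-13; μ^(4)=-41/2

((0, 0, 0, 2, 1); (2, 0, 0, 0, 0); (0, 3, 0, 0, 0); (0, 1, 1, 0, 0))


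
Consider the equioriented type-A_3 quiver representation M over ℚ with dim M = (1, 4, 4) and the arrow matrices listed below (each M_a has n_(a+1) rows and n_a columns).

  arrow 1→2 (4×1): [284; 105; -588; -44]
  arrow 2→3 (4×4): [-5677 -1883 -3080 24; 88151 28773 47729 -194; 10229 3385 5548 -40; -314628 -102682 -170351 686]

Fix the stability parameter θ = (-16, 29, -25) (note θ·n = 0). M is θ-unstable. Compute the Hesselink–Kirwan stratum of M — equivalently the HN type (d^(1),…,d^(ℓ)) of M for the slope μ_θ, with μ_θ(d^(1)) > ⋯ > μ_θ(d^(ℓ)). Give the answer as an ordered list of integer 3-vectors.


Interval decomposition of M: I[1,3], I[2,2], I[2,3]^2, I[3,3].
HN type (ℓ=4): μ^(1)=29; μ^(2)=2; μ^(3)=-16; μ^(4)=-25

((0, 1, 0); (0, 3, 3); (1, 0, 0); (0, 0, 1))
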